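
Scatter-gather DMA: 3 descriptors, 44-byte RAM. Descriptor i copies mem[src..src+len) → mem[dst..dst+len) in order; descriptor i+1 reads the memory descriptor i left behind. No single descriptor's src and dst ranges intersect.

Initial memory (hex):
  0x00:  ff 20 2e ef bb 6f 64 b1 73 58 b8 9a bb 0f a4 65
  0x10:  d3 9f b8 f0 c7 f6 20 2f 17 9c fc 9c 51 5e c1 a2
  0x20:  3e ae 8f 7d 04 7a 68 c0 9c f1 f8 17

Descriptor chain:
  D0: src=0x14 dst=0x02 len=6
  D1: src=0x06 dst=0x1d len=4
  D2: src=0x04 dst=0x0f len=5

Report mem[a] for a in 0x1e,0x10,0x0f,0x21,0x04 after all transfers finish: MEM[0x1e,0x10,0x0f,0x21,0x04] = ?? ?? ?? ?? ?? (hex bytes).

[0] 0x14->0x02 len=6 : c7 f6 20 2f 17 9c
[1] 0x06->0x1d len=4 : 17 9c 73 58
[2] 0x04->0x0f len=5 : 20 2f 17 9c 73
query mem[0x1e]=0x9c, mem[0x10]=0x2f, mem[0x0f]=0x20, mem[0x21]=0xae, mem[0x04]=0x20

MEM[0x1e,0x10,0x0f,0x21,0x04] = 9c 2f 20 ae 20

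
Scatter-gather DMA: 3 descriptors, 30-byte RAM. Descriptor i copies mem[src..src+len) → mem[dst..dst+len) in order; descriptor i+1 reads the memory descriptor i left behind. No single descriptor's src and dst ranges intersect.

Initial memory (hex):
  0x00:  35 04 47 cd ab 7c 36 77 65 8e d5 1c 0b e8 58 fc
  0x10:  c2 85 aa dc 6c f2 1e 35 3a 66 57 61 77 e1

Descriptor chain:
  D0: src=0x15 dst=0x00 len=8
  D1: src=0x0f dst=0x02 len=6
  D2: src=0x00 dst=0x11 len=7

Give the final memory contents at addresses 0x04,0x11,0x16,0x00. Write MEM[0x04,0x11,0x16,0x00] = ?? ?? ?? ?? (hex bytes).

MEM[0x04,0x11,0x16,0x00] = 85 f2 aa f2

  after D0: wrote 8B at 0x00 = f21e353a66576177
  after D1: wrote 6B at 0x02 = fcc285aadc6c
  after D2: wrote 7B at 0x11 = f21efcc285aadc
query mem[0x04]=0x85, mem[0x11]=0xf2, mem[0x16]=0xaa, mem[0x00]=0xf2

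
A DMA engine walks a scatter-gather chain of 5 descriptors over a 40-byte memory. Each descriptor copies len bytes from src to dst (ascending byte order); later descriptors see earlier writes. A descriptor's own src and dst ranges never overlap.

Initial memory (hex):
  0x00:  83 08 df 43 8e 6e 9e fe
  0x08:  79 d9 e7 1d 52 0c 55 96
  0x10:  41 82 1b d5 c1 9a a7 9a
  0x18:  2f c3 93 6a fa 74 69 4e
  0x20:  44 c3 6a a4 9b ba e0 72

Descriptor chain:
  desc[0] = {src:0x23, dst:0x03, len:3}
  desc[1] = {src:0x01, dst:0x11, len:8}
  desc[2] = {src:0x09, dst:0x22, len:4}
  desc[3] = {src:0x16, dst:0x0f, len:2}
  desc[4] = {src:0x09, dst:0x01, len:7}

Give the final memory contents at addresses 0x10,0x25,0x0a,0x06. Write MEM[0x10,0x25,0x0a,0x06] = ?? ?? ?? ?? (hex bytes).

MEM[0x10,0x25,0x0a,0x06] = fe 52 e7 55

[0] 0x23->0x03 len=3 : a4 9b ba
[1] 0x01->0x11 len=8 : 08 df a4 9b ba 9e fe 79
[2] 0x09->0x22 len=4 : d9 e7 1d 52
[3] 0x16->0x0f len=2 : 9e fe
[4] 0x09->0x01 len=7 : d9 e7 1d 52 0c 55 9e
query mem[0x10]=0xfe, mem[0x25]=0x52, mem[0x0a]=0xe7, mem[0x06]=0x55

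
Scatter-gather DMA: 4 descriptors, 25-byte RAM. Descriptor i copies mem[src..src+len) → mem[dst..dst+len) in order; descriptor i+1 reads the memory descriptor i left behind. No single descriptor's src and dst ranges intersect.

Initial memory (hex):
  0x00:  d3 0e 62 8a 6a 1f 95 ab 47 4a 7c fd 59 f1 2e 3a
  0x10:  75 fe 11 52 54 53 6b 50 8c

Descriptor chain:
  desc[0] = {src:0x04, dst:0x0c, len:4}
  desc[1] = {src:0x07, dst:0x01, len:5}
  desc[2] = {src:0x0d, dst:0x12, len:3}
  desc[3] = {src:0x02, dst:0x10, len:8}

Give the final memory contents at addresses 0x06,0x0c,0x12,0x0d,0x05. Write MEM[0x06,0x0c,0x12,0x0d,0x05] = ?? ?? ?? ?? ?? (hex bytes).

MEM[0x06,0x0c,0x12,0x0d,0x05] = 95 6a 7c 1f fd

  after D0: wrote 4B at 0x0c = 6a1f95ab
  after D1: wrote 5B at 0x01 = ab474a7cfd
  after D2: wrote 3B at 0x12 = 1f95ab
  after D3: wrote 8B at 0x10 = 474a7cfd95ab474a
query mem[0x06]=0x95, mem[0x0c]=0x6a, mem[0x12]=0x7c, mem[0x0d]=0x1f, mem[0x05]=0xfd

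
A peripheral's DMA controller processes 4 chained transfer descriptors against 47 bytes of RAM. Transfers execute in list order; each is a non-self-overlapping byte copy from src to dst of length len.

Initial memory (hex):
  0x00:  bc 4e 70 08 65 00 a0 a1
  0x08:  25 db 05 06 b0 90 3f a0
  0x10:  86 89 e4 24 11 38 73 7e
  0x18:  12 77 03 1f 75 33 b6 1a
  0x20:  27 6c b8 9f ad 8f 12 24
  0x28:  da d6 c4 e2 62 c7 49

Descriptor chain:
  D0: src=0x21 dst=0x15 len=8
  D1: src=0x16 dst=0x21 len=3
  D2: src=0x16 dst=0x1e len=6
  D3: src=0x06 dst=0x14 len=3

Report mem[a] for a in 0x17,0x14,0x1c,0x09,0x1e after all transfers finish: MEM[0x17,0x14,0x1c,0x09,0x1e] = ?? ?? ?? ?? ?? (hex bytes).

MEM[0x17,0x14,0x1c,0x09,0x1e] = 9f a0 da db b8

  after D0: wrote 8B at 0x15 = 6cb89fad8f1224da
  after D1: wrote 3B at 0x21 = b89fad
  after D2: wrote 6B at 0x1e = b89fad8f1224
  after D3: wrote 3B at 0x14 = a0a125
query mem[0x17]=0x9f, mem[0x14]=0xa0, mem[0x1c]=0xda, mem[0x09]=0xdb, mem[0x1e]=0xb8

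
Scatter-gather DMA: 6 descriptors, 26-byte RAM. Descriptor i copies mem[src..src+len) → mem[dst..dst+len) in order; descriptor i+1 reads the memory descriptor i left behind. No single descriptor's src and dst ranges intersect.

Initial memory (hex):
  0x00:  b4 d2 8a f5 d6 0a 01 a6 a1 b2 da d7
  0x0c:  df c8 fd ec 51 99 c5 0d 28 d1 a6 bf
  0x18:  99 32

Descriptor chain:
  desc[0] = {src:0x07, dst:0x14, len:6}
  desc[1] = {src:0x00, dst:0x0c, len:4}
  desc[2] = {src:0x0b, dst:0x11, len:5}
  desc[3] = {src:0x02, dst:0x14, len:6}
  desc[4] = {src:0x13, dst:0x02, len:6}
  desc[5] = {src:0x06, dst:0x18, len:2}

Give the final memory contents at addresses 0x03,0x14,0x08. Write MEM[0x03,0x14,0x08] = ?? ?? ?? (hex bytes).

MEM[0x03,0x14,0x08] = 8a 8a a1

  after D0: wrote 6B at 0x14 = a6a1b2dad7df
  after D1: wrote 4B at 0x0c = b4d28af5
  after D2: wrote 5B at 0x11 = d7b4d28af5
  after D3: wrote 6B at 0x14 = 8af5d60a01a6
  after D4: wrote 6B at 0x02 = d28af5d60a01
  after D5: wrote 2B at 0x18 = 0a01
query mem[0x03]=0x8a, mem[0x14]=0x8a, mem[0x08]=0xa1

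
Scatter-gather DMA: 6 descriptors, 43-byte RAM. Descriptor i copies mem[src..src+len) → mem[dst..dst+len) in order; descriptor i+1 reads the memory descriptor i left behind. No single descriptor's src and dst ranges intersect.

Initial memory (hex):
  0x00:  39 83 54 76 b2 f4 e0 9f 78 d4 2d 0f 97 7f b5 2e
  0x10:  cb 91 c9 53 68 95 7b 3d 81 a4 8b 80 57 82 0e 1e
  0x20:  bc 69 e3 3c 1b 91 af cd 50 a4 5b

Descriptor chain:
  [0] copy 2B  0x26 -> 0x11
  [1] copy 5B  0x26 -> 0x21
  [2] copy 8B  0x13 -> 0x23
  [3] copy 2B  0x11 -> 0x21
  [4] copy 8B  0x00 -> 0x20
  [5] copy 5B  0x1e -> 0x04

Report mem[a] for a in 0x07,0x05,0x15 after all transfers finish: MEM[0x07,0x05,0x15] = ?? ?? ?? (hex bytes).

MEM[0x07,0x05,0x15] = 83 1e 95

#0 dst[0x11+2] := {0xaf,0xcd}
#1 dst[0x21+5] := {0xaf,0xcd,0x50,0xa4,0x5b}
#2 dst[0x23+8] := {0x53,0x68,0x95,0x7b,0x3d,0x81,0xa4,0x8b}
#3 dst[0x21+2] := {0xaf,0xcd}
#4 dst[0x20+8] := {0x39,0x83,0x54,0x76,0xb2,0xf4,0xe0,0x9f}
#5 dst[0x04+5] := {0x0e,0x1e,0x39,0x83,0x54}
query mem[0x07]=0x83, mem[0x05]=0x1e, mem[0x15]=0x95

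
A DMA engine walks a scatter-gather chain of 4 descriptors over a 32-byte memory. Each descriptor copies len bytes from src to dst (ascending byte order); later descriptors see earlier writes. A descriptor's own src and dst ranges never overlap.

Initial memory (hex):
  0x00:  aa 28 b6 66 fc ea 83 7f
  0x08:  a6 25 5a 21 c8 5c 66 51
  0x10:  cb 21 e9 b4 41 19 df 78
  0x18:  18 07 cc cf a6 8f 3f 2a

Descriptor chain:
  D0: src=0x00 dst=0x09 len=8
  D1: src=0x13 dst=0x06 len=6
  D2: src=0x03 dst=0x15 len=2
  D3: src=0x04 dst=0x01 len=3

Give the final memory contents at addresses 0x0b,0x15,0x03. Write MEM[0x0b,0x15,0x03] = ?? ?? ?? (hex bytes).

[0] 0x00->0x09 len=8 : aa 28 b6 66 fc ea 83 7f
[1] 0x13->0x06 len=6 : b4 41 19 df 78 18
[2] 0x03->0x15 len=2 : 66 fc
[3] 0x04->0x01 len=3 : fc ea b4
query mem[0x0b]=0x18, mem[0x15]=0x66, mem[0x03]=0xb4

MEM[0x0b,0x15,0x03] = 18 66 b4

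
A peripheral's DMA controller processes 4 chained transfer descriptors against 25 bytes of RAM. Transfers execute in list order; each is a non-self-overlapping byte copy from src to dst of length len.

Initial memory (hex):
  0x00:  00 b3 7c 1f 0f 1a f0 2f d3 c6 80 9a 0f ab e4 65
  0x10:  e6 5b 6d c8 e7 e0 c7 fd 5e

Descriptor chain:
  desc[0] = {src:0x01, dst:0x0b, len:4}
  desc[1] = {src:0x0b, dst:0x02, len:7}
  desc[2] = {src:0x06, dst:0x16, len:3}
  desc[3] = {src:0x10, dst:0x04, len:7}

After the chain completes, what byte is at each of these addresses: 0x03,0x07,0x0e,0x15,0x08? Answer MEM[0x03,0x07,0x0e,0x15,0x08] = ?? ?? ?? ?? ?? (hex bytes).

MEM[0x03,0x07,0x0e,0x15,0x08] = 7c c8 0f e0 e7

  after D0: wrote 4B at 0x0b = b37c1f0f
  after D1: wrote 7B at 0x02 = b37c1f0f65e65b
  after D2: wrote 3B at 0x16 = 65e65b
  after D3: wrote 7B at 0x04 = e65b6dc8e7e065
query mem[0x03]=0x7c, mem[0x07]=0xc8, mem[0x0e]=0x0f, mem[0x15]=0xe0, mem[0x08]=0xe7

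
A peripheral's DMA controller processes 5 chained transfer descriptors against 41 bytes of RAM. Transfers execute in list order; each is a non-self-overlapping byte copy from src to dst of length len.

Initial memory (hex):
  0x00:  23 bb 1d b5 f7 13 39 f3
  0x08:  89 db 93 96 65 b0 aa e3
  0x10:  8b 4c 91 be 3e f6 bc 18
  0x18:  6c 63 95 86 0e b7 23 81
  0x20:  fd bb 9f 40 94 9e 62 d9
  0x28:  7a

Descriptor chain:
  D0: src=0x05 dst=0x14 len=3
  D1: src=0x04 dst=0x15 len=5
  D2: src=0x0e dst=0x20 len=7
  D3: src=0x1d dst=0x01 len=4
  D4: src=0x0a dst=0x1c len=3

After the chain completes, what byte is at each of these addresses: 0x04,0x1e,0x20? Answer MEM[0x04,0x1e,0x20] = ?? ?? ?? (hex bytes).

MEM[0x04,0x1e,0x20] = aa 65 aa

[0] 0x05->0x14 len=3 : 13 39 f3
[1] 0x04->0x15 len=5 : f7 13 39 f3 89
[2] 0x0e->0x20 len=7 : aa e3 8b 4c 91 be 13
[3] 0x1d->0x01 len=4 : b7 23 81 aa
[4] 0x0a->0x1c len=3 : 93 96 65
query mem[0x04]=0xaa, mem[0x1e]=0x65, mem[0x20]=0xaa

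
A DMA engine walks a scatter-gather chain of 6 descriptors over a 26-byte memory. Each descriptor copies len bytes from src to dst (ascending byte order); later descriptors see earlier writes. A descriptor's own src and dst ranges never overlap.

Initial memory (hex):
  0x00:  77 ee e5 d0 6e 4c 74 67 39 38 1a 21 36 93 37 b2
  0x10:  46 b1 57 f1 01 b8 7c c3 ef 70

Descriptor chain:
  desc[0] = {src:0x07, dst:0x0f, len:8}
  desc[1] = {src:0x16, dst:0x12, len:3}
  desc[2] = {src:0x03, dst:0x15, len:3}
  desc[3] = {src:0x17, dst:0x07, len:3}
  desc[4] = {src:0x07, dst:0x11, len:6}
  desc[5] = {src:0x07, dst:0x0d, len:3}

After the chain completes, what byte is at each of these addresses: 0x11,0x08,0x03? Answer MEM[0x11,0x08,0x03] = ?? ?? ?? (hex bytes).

MEM[0x11,0x08,0x03] = 4c ef d0

D0: mem[0x0f..0x16] <- [67 39 38 1a 21 36 93 37]
D1: mem[0x12..0x14] <- [37 c3 ef]
D2: mem[0x15..0x17] <- [d0 6e 4c]
D3: mem[0x07..0x09] <- [4c ef 70]
D4: mem[0x11..0x16] <- [4c ef 70 1a 21 36]
D5: mem[0x0d..0x0f] <- [4c ef 70]
query mem[0x11]=0x4c, mem[0x08]=0xef, mem[0x03]=0xd0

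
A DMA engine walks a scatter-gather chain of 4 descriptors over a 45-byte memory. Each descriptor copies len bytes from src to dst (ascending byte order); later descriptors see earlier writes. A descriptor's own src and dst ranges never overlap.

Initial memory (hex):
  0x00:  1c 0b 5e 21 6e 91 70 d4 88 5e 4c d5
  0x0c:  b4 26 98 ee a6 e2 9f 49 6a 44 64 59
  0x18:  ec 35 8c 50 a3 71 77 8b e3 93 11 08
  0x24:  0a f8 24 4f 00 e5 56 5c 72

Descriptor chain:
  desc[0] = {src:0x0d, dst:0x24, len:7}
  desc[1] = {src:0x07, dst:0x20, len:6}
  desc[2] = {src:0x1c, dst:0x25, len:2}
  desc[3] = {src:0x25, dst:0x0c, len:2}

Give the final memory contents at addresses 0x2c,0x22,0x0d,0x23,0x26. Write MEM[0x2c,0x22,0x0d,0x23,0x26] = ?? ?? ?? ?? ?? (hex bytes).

D0: mem[0x24..0x2a] <- [26 98 ee a6 e2 9f 49]
D1: mem[0x20..0x25] <- [d4 88 5e 4c d5 b4]
D2: mem[0x25..0x26] <- [a3 71]
D3: mem[0x0c..0x0d] <- [a3 71]
query mem[0x2c]=0x72, mem[0x22]=0x5e, mem[0x0d]=0x71, mem[0x23]=0x4c, mem[0x26]=0x71

MEM[0x2c,0x22,0x0d,0x23,0x26] = 72 5e 71 4c 71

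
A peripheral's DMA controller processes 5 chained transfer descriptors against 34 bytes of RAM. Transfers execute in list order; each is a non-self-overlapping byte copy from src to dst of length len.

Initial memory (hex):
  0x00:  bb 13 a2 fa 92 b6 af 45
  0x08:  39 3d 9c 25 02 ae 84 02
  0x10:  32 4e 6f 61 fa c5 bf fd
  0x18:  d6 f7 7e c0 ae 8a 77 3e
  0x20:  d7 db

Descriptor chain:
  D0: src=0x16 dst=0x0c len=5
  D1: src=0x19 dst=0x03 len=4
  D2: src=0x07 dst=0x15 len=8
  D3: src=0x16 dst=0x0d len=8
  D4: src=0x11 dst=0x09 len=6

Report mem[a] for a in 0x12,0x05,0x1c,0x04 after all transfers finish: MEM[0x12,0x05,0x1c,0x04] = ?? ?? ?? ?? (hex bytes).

MEM[0x12,0x05,0x1c,0x04] = fd c0 d6 7e

  after D0: wrote 5B at 0x0c = bffdd6f77e
  after D1: wrote 4B at 0x03 = f77ec0ae
  after D2: wrote 8B at 0x15 = 45393d9c25bffdd6
  after D3: wrote 8B at 0x0d = 393d9c25bffdd68a
  after D4: wrote 6B at 0x09 = bffdd68a4539
query mem[0x12]=0xfd, mem[0x05]=0xc0, mem[0x1c]=0xd6, mem[0x04]=0x7e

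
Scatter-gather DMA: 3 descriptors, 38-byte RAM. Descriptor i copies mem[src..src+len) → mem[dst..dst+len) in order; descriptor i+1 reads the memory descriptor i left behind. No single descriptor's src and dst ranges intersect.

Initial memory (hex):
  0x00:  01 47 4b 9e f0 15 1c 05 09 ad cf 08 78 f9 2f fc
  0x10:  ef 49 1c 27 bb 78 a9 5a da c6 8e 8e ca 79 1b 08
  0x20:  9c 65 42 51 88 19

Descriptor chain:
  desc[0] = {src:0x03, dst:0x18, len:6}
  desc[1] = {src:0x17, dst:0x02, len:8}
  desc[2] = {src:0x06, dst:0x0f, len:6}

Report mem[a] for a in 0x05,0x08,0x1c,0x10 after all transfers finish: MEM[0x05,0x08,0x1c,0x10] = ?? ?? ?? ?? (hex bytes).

MEM[0x05,0x08,0x1c,0x10] = 15 09 05 05

  after D0: wrote 6B at 0x18 = 9ef0151c0509
  after D1: wrote 8B at 0x02 = 5a9ef0151c05091b
  after D2: wrote 6B at 0x0f = 1c05091bcf08
query mem[0x05]=0x15, mem[0x08]=0x09, mem[0x1c]=0x05, mem[0x10]=0x05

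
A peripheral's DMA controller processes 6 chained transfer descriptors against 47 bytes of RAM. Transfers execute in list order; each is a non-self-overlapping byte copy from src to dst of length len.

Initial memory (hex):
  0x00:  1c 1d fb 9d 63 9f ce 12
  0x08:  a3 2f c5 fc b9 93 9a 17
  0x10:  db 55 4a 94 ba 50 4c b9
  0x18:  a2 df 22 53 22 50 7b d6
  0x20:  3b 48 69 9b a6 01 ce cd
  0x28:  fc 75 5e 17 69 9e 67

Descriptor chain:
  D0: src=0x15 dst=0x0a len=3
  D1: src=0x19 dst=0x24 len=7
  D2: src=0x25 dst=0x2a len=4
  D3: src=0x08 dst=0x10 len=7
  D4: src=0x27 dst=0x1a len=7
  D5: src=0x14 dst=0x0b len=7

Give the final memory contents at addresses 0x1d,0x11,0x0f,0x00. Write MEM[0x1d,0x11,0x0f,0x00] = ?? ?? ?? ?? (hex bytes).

MEM[0x1d,0x11,0x0f,0x00] = 22 22 a2 1c

D0: mem[0x0a..0x0c] <- [50 4c b9]
D1: mem[0x24..0x2a] <- [df 22 53 22 50 7b d6]
D2: mem[0x2a..0x2d] <- [22 53 22 50]
D3: mem[0x10..0x16] <- [a3 2f 50 4c b9 93 9a]
D4: mem[0x1a..0x20] <- [22 50 7b 22 53 22 50]
D5: mem[0x0b..0x11] <- [b9 93 9a b9 a2 df 22]
query mem[0x1d]=0x22, mem[0x11]=0x22, mem[0x0f]=0xa2, mem[0x00]=0x1c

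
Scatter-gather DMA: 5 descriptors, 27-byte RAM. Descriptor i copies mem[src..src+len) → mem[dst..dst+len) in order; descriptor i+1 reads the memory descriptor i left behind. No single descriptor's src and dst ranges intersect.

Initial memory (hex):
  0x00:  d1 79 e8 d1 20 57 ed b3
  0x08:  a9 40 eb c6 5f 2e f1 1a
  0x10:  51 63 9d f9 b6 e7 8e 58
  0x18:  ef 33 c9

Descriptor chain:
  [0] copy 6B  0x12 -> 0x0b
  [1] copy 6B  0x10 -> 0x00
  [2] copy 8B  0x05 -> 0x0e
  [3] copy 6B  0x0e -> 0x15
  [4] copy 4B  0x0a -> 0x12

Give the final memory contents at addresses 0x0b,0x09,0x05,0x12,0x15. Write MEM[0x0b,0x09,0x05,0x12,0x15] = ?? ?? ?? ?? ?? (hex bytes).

  after D0: wrote 6B at 0x0b = 9df9b6e78e58
  after D1: wrote 6B at 0x00 = 58639df9b6e7
  after D2: wrote 8B at 0x0e = e7edb3a940eb9df9
  after D3: wrote 6B at 0x15 = e7edb3a940eb
  after D4: wrote 4B at 0x12 = eb9df9b6
query mem[0x0b]=0x9d, mem[0x09]=0x40, mem[0x05]=0xe7, mem[0x12]=0xeb, mem[0x15]=0xb6

MEM[0x0b,0x09,0x05,0x12,0x15] = 9d 40 e7 eb b6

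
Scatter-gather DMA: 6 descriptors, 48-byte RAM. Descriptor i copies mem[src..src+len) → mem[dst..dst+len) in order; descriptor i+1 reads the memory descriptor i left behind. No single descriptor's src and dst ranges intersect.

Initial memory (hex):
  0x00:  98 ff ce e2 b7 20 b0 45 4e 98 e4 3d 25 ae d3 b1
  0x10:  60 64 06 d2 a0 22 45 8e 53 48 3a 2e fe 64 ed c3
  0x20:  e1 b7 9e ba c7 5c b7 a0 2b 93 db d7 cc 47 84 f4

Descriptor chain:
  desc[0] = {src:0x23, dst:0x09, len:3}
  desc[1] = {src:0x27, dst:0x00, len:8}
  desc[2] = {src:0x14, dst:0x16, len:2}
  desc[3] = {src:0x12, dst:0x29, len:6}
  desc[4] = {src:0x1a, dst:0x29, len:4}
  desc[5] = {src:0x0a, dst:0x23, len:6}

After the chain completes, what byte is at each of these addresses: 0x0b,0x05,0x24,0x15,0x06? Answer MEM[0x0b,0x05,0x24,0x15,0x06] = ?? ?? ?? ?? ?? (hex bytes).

[0] 0x23->0x09 len=3 : ba c7 5c
[1] 0x27->0x00 len=8 : a0 2b 93 db d7 cc 47 84
[2] 0x14->0x16 len=2 : a0 22
[3] 0x12->0x29 len=6 : 06 d2 a0 22 a0 22
[4] 0x1a->0x29 len=4 : 3a 2e fe 64
[5] 0x0a->0x23 len=6 : c7 5c 25 ae d3 b1
query mem[0x0b]=0x5c, mem[0x05]=0xcc, mem[0x24]=0x5c, mem[0x15]=0x22, mem[0x06]=0x47

MEM[0x0b,0x05,0x24,0x15,0x06] = 5c cc 5c 22 47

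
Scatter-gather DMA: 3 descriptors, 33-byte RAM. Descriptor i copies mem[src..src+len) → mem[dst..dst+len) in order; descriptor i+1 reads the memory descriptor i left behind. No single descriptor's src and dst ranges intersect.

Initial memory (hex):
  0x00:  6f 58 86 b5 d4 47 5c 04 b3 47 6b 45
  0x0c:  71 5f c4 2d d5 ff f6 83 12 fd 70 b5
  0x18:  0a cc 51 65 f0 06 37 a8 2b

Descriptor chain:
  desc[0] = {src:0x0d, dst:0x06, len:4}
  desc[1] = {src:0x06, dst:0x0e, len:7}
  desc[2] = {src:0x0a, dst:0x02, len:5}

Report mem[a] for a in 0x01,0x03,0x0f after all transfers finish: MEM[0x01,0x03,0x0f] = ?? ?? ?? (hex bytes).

  after D0: wrote 4B at 0x06 = 5fc42dd5
  after D1: wrote 7B at 0x0e = 5fc42dd56b4571
  after D2: wrote 5B at 0x02 = 6b45715f5f
query mem[0x01]=0x58, mem[0x03]=0x45, mem[0x0f]=0xc4

MEM[0x01,0x03,0x0f] = 58 45 c4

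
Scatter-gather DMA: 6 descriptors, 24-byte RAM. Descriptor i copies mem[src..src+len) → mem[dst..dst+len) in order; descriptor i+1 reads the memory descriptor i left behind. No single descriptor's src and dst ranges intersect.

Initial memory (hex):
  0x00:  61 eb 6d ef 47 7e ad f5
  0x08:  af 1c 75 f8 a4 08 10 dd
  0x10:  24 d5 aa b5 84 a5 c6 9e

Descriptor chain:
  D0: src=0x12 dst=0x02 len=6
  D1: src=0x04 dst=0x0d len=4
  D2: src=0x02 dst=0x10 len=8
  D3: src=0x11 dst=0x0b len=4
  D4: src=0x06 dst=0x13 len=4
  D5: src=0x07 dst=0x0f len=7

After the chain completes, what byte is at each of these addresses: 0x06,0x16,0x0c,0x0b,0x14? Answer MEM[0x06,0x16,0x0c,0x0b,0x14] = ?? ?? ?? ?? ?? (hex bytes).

[0] 0x12->0x02 len=6 : aa b5 84 a5 c6 9e
[1] 0x04->0x0d len=4 : 84 a5 c6 9e
[2] 0x02->0x10 len=8 : aa b5 84 a5 c6 9e af 1c
[3] 0x11->0x0b len=4 : b5 84 a5 c6
[4] 0x06->0x13 len=4 : c6 9e af 1c
[5] 0x07->0x0f len=7 : 9e af 1c 75 b5 84 a5
query mem[0x06]=0xc6, mem[0x16]=0x1c, mem[0x0c]=0x84, mem[0x0b]=0xb5, mem[0x14]=0x84

MEM[0x06,0x16,0x0c,0x0b,0x14] = c6 1c 84 b5 84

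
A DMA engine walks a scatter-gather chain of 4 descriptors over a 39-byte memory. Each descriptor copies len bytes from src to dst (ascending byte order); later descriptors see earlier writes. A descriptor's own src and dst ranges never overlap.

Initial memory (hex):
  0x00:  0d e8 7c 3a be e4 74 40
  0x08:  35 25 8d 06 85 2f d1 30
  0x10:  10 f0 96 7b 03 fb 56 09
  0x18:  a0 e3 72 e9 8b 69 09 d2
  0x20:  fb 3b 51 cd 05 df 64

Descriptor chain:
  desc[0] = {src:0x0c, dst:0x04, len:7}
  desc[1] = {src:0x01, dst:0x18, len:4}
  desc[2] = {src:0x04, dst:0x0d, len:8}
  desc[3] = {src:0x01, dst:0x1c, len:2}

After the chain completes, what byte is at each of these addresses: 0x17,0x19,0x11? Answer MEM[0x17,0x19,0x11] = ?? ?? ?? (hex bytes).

D0: mem[0x04..0x0a] <- [85 2f d1 30 10 f0 96]
D1: mem[0x18..0x1b] <- [e8 7c 3a 85]
D2: mem[0x0d..0x14] <- [85 2f d1 30 10 f0 96 06]
D3: mem[0x1c..0x1d] <- [e8 7c]
query mem[0x17]=0x09, mem[0x19]=0x7c, mem[0x11]=0x10

MEM[0x17,0x19,0x11] = 09 7c 10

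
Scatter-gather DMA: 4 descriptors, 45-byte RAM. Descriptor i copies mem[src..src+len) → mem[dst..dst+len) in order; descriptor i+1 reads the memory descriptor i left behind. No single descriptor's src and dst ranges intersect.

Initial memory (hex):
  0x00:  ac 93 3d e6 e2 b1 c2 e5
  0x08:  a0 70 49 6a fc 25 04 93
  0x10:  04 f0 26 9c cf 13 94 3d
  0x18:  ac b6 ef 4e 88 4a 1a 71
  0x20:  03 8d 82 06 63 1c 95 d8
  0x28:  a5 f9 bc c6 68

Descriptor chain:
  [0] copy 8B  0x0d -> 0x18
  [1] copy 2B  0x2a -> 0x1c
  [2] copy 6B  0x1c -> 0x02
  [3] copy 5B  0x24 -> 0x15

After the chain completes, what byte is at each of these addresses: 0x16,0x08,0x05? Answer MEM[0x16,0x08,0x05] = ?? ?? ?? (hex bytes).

MEM[0x16,0x08,0x05] = 1c a0 cf

  after D0: wrote 8B at 0x18 = 25049304f0269ccf
  after D1: wrote 2B at 0x1c = bcc6
  after D2: wrote 6B at 0x02 = bcc69ccf038d
  after D3: wrote 5B at 0x15 = 631c95d8a5
query mem[0x16]=0x1c, mem[0x08]=0xa0, mem[0x05]=0xcf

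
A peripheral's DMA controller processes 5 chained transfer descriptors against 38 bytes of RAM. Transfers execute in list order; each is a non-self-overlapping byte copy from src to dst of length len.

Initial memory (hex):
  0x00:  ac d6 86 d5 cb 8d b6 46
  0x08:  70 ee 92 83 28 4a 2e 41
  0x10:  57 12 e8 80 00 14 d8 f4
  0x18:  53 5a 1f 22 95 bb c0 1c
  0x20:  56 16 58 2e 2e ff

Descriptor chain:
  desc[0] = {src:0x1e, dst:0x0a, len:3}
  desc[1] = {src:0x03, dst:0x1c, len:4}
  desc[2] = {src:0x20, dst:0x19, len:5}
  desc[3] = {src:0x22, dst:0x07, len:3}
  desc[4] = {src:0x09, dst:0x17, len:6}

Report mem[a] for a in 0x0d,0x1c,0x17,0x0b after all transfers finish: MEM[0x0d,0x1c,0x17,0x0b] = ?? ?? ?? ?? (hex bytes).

[0] 0x1e->0x0a len=3 : c0 1c 56
[1] 0x03->0x1c len=4 : d5 cb 8d b6
[2] 0x20->0x19 len=5 : 56 16 58 2e 2e
[3] 0x22->0x07 len=3 : 58 2e 2e
[4] 0x09->0x17 len=6 : 2e c0 1c 56 4a 2e
query mem[0x0d]=0x4a, mem[0x1c]=0x2e, mem[0x17]=0x2e, mem[0x0b]=0x1c

MEM[0x0d,0x1c,0x17,0x0b] = 4a 2e 2e 1c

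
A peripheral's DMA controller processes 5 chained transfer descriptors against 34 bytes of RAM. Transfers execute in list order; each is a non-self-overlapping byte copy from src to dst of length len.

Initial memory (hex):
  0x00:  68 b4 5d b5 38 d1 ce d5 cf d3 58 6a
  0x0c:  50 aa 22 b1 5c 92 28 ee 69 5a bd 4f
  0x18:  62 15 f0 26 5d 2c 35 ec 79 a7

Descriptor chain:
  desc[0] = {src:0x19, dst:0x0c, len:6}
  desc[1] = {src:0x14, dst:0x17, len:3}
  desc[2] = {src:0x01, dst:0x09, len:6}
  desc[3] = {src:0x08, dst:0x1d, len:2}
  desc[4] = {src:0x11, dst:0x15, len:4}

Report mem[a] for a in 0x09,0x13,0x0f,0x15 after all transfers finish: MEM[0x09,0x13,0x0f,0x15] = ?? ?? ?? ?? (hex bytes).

MEM[0x09,0x13,0x0f,0x15] = b4 ee 5d 35

  after D0: wrote 6B at 0x0c = 15f0265d2c35
  after D1: wrote 3B at 0x17 = 695abd
  after D2: wrote 6B at 0x09 = b45db538d1ce
  after D3: wrote 2B at 0x1d = cfb4
  after D4: wrote 4B at 0x15 = 3528ee69
query mem[0x09]=0xb4, mem[0x13]=0xee, mem[0x0f]=0x5d, mem[0x15]=0x35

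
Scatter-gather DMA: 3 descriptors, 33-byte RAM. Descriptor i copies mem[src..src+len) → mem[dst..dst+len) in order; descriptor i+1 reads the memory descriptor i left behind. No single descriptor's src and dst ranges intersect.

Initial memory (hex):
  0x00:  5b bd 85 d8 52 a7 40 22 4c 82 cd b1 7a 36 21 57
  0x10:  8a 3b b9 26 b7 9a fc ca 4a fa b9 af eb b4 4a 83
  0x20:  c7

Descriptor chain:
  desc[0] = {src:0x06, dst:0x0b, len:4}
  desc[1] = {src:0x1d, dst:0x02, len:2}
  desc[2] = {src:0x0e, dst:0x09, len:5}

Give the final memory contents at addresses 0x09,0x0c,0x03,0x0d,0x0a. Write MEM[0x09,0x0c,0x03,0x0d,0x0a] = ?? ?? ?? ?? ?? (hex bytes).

#0 dst[0x0b+4] := {0x40,0x22,0x4c,0x82}
#1 dst[0x02+2] := {0xb4,0x4a}
#2 dst[0x09+5] := {0x82,0x57,0x8a,0x3b,0xb9}
query mem[0x09]=0x82, mem[0x0c]=0x3b, mem[0x03]=0x4a, mem[0x0d]=0xb9, mem[0x0a]=0x57

MEM[0x09,0x0c,0x03,0x0d,0x0a] = 82 3b 4a b9 57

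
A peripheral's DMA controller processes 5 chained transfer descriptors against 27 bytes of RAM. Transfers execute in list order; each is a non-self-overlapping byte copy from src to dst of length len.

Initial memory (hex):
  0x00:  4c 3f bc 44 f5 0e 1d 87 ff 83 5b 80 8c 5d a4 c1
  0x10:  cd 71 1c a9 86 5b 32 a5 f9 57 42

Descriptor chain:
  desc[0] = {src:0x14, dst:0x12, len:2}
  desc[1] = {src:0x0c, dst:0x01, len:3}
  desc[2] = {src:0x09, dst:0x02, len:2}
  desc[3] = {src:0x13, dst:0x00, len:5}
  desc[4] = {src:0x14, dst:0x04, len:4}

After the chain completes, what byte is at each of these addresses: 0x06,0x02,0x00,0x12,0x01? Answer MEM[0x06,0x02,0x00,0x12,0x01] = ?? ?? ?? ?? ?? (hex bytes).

#0 dst[0x12+2] := {0x86,0x5b}
#1 dst[0x01+3] := {0x8c,0x5d,0xa4}
#2 dst[0x02+2] := {0x83,0x5b}
#3 dst[0x00+5] := {0x5b,0x86,0x5b,0x32,0xa5}
#4 dst[0x04+4] := {0x86,0x5b,0x32,0xa5}
query mem[0x06]=0x32, mem[0x02]=0x5b, mem[0x00]=0x5b, mem[0x12]=0x86, mem[0x01]=0x86

MEM[0x06,0x02,0x00,0x12,0x01] = 32 5b 5b 86 86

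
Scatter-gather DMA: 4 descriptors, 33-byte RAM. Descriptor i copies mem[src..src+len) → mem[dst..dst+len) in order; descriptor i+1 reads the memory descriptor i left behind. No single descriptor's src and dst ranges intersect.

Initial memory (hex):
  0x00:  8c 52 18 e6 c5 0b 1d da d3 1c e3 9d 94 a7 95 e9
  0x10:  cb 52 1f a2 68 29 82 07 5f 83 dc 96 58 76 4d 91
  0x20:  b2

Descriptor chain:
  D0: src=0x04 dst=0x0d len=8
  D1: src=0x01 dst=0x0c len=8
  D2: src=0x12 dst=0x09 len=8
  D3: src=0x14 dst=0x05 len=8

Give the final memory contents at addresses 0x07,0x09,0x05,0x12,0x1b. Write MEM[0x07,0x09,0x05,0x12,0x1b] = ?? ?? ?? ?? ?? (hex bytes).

MEM[0x07,0x09,0x05,0x12,0x1b] = 82 5f 9d da 96

#0 dst[0x0d+8] := {0xc5,0x0b,0x1d,0xda,0xd3,0x1c,0xe3,0x9d}
#1 dst[0x0c+8] := {0x52,0x18,0xe6,0xc5,0x0b,0x1d,0xda,0xd3}
#2 dst[0x09+8] := {0xda,0xd3,0x9d,0x29,0x82,0x07,0x5f,0x83}
#3 dst[0x05+8] := {0x9d,0x29,0x82,0x07,0x5f,0x83,0xdc,0x96}
query mem[0x07]=0x82, mem[0x09]=0x5f, mem[0x05]=0x9d, mem[0x12]=0xda, mem[0x1b]=0x96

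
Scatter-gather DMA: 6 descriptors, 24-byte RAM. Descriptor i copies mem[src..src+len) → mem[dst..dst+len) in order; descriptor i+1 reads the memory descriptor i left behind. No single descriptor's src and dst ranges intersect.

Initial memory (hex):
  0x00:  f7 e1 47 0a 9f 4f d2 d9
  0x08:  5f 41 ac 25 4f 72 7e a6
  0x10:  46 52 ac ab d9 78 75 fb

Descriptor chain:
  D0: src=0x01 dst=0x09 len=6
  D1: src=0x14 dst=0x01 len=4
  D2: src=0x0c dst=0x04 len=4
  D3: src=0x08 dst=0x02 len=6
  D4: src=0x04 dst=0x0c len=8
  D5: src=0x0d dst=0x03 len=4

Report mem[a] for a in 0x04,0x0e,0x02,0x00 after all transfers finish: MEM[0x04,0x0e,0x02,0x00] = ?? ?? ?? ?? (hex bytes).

MEM[0x04,0x0e,0x02,0x00] = 9f 9f 5f f7

[0] 0x01->0x09 len=6 : e1 47 0a 9f 4f d2
[1] 0x14->0x01 len=4 : d9 78 75 fb
[2] 0x0c->0x04 len=4 : 9f 4f d2 a6
[3] 0x08->0x02 len=6 : 5f e1 47 0a 9f 4f
[4] 0x04->0x0c len=8 : 47 0a 9f 4f 5f e1 47 0a
[5] 0x0d->0x03 len=4 : 0a 9f 4f 5f
query mem[0x04]=0x9f, mem[0x0e]=0x9f, mem[0x02]=0x5f, mem[0x00]=0xf7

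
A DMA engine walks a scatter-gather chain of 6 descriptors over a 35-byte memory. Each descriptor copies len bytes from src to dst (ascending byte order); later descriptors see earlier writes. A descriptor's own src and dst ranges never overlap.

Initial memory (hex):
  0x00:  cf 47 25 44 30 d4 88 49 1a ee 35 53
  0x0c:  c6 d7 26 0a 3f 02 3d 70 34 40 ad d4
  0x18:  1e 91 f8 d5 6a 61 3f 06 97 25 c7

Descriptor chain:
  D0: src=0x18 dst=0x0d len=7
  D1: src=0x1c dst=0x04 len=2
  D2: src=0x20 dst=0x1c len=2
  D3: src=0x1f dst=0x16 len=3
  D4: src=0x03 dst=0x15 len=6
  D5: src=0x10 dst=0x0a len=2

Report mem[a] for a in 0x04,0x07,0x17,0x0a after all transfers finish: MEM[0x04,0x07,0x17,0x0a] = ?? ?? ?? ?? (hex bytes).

#0 dst[0x0d+7] := {0x1e,0x91,0xf8,0xd5,0x6a,0x61,0x3f}
#1 dst[0x04+2] := {0x6a,0x61}
#2 dst[0x1c+2] := {0x97,0x25}
#3 dst[0x16+3] := {0x06,0x97,0x25}
#4 dst[0x15+6] := {0x44,0x6a,0x61,0x88,0x49,0x1a}
#5 dst[0x0a+2] := {0xd5,0x6a}
query mem[0x04]=0x6a, mem[0x07]=0x49, mem[0x17]=0x61, mem[0x0a]=0xd5

MEM[0x04,0x07,0x17,0x0a] = 6a 49 61 d5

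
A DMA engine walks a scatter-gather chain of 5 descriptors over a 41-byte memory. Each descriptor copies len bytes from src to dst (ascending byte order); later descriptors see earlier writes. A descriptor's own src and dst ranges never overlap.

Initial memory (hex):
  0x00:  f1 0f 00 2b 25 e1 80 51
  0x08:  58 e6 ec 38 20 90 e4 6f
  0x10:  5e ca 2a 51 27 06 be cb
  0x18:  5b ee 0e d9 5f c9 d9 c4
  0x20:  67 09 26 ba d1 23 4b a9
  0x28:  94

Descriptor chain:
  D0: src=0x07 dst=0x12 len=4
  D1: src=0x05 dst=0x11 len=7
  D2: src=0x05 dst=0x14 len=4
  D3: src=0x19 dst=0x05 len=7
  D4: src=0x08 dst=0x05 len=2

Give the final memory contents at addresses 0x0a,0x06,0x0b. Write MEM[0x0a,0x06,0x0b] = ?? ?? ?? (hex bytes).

MEM[0x0a,0x06,0x0b] = d9 c9 c4

#0 dst[0x12+4] := {0x51,0x58,0xe6,0xec}
#1 dst[0x11+7] := {0xe1,0x80,0x51,0x58,0xe6,0xec,0x38}
#2 dst[0x14+4] := {0xe1,0x80,0x51,0x58}
#3 dst[0x05+7] := {0xee,0x0e,0xd9,0x5f,0xc9,0xd9,0xc4}
#4 dst[0x05+2] := {0x5f,0xc9}
query mem[0x0a]=0xd9, mem[0x06]=0xc9, mem[0x0b]=0xc4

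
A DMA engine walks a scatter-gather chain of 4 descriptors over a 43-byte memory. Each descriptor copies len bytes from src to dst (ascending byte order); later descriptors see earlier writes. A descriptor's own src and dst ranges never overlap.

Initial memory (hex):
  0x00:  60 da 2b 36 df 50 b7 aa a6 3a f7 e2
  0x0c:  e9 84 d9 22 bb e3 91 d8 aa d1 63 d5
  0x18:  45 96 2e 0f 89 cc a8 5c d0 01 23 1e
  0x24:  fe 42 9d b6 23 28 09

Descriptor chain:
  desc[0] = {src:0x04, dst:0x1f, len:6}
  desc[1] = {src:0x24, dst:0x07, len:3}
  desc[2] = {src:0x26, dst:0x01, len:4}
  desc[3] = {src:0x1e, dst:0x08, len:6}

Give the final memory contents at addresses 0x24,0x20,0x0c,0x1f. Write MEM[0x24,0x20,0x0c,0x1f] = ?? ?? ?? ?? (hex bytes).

D0: mem[0x1f..0x24] <- [df 50 b7 aa a6 3a]
D1: mem[0x07..0x09] <- [3a 42 9d]
D2: mem[0x01..0x04] <- [9d b6 23 28]
D3: mem[0x08..0x0d] <- [a8 df 50 b7 aa a6]
query mem[0x24]=0x3a, mem[0x20]=0x50, mem[0x0c]=0xaa, mem[0x1f]=0xdf

MEM[0x24,0x20,0x0c,0x1f] = 3a 50 aa df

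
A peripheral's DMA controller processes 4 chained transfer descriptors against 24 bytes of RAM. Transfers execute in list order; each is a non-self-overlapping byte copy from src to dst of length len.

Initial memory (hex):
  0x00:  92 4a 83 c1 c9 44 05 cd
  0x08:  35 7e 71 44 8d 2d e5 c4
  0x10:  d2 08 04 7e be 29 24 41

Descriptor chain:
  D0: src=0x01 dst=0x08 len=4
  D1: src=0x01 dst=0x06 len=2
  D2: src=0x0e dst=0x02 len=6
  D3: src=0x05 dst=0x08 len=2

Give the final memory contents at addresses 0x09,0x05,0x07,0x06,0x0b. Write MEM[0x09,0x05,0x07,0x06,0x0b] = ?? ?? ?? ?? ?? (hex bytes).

[0] 0x01->0x08 len=4 : 4a 83 c1 c9
[1] 0x01->0x06 len=2 : 4a 83
[2] 0x0e->0x02 len=6 : e5 c4 d2 08 04 7e
[3] 0x05->0x08 len=2 : 08 04
query mem[0x09]=0x04, mem[0x05]=0x08, mem[0x07]=0x7e, mem[0x06]=0x04, mem[0x0b]=0xc9

MEM[0x09,0x05,0x07,0x06,0x0b] = 04 08 7e 04 c9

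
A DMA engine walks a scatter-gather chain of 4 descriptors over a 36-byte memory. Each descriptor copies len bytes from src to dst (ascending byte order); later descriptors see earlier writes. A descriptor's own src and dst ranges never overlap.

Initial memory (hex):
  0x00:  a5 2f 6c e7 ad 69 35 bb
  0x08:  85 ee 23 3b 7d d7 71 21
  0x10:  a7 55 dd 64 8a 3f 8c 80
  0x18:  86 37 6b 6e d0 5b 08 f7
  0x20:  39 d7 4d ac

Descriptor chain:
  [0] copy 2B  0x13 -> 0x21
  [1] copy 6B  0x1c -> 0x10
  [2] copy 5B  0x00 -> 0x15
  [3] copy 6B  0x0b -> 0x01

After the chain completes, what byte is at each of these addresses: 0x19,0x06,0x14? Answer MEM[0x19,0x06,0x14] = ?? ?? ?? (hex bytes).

MEM[0x19,0x06,0x14] = ad d0 39

[0] 0x13->0x21 len=2 : 64 8a
[1] 0x1c->0x10 len=6 : d0 5b 08 f7 39 64
[2] 0x00->0x15 len=5 : a5 2f 6c e7 ad
[3] 0x0b->0x01 len=6 : 3b 7d d7 71 21 d0
query mem[0x19]=0xad, mem[0x06]=0xd0, mem[0x14]=0x39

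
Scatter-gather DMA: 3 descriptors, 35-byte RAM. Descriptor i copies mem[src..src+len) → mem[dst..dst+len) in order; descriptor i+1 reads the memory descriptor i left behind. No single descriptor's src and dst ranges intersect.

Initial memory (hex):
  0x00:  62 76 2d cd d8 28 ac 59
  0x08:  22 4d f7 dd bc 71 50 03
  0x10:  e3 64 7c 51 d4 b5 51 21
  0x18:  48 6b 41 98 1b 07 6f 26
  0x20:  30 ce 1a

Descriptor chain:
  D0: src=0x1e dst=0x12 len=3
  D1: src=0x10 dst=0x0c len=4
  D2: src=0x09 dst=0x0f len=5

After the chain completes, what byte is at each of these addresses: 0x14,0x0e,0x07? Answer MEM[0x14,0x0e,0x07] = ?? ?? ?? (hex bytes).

MEM[0x14,0x0e,0x07] = 30 6f 59

#0 dst[0x12+3] := {0x6f,0x26,0x30}
#1 dst[0x0c+4] := {0xe3,0x64,0x6f,0x26}
#2 dst[0x0f+5] := {0x4d,0xf7,0xdd,0xe3,0x64}
query mem[0x14]=0x30, mem[0x0e]=0x6f, mem[0x07]=0x59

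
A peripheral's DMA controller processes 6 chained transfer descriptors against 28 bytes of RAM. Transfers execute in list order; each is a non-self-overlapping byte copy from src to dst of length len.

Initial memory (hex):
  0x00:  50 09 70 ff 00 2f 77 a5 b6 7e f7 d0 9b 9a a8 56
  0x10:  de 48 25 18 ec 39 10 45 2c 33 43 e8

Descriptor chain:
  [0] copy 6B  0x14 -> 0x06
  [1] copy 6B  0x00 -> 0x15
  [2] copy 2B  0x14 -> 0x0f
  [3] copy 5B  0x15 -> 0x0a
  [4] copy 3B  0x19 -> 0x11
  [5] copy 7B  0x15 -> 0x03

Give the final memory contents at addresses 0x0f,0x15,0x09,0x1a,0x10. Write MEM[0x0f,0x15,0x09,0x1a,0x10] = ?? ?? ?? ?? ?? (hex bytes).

MEM[0x0f,0x15,0x09,0x1a,0x10] = ec 50 e8 2f 50

  after D0: wrote 6B at 0x06 = ec3910452c33
  after D1: wrote 6B at 0x15 = 500970ff002f
  after D2: wrote 2B at 0x0f = ec50
  after D3: wrote 5B at 0x0a = 500970ff00
  after D4: wrote 3B at 0x11 = 002fe8
  after D5: wrote 7B at 0x03 = 500970ff002fe8
query mem[0x0f]=0xec, mem[0x15]=0x50, mem[0x09]=0xe8, mem[0x1a]=0x2f, mem[0x10]=0x50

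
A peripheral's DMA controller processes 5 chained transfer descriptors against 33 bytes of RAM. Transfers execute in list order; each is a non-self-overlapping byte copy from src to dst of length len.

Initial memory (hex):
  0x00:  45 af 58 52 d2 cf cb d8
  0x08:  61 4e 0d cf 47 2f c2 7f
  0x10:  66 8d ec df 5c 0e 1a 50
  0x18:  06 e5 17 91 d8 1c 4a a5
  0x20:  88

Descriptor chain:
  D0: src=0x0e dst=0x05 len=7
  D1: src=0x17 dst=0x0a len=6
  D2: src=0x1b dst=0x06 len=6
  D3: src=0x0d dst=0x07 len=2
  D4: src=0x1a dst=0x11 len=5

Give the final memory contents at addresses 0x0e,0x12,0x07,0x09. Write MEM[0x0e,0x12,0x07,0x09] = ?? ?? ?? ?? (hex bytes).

MEM[0x0e,0x12,0x07,0x09] = 91 91 17 4a

D0: mem[0x05..0x0b] <- [c2 7f 66 8d ec df 5c]
D1: mem[0x0a..0x0f] <- [50 06 e5 17 91 d8]
D2: mem[0x06..0x0b] <- [91 d8 1c 4a a5 88]
D3: mem[0x07..0x08] <- [17 91]
D4: mem[0x11..0x15] <- [17 91 d8 1c 4a]
query mem[0x0e]=0x91, mem[0x12]=0x91, mem[0x07]=0x17, mem[0x09]=0x4a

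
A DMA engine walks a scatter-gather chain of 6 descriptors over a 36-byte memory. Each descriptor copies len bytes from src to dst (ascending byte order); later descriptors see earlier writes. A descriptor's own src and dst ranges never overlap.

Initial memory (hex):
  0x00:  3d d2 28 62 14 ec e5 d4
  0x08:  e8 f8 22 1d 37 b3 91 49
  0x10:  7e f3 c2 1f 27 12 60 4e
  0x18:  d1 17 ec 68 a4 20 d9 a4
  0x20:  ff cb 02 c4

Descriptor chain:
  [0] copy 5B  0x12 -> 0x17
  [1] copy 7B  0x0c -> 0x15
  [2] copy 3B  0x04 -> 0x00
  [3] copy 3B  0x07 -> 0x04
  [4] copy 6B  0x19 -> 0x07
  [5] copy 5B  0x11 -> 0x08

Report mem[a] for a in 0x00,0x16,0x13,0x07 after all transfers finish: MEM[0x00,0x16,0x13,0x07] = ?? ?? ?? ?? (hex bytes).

#0 dst[0x17+5] := {0xc2,0x1f,0x27,0x12,0x60}
#1 dst[0x15+7] := {0x37,0xb3,0x91,0x49,0x7e,0xf3,0xc2}
#2 dst[0x00+3] := {0x14,0xec,0xe5}
#3 dst[0x04+3] := {0xd4,0xe8,0xf8}
#4 dst[0x07+6] := {0x7e,0xf3,0xc2,0xa4,0x20,0xd9}
#5 dst[0x08+5] := {0xf3,0xc2,0x1f,0x27,0x37}
query mem[0x00]=0x14, mem[0x16]=0xb3, mem[0x13]=0x1f, mem[0x07]=0x7e

MEM[0x00,0x16,0x13,0x07] = 14 b3 1f 7e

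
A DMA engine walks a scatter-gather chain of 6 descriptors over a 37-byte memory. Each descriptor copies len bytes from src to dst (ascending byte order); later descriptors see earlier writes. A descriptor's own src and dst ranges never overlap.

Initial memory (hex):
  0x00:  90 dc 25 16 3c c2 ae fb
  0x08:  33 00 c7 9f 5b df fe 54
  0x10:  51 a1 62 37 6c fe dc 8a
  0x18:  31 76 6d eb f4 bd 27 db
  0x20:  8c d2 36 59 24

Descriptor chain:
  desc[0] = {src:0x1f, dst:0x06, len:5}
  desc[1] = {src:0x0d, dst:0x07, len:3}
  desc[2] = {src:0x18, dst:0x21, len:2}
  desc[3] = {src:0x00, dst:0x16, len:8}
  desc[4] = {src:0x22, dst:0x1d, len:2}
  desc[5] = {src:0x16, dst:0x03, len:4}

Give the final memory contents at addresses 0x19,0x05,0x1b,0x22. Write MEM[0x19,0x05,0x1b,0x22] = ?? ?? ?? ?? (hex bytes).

MEM[0x19,0x05,0x1b,0x22] = 16 25 c2 76

  after D0: wrote 5B at 0x06 = db8cd23659
  after D1: wrote 3B at 0x07 = dffe54
  after D2: wrote 2B at 0x21 = 3176
  after D3: wrote 8B at 0x16 = 90dc25163cc2dbdf
  after D4: wrote 2B at 0x1d = 7659
  after D5: wrote 4B at 0x03 = 90dc2516
query mem[0x19]=0x16, mem[0x05]=0x25, mem[0x1b]=0xc2, mem[0x22]=0x76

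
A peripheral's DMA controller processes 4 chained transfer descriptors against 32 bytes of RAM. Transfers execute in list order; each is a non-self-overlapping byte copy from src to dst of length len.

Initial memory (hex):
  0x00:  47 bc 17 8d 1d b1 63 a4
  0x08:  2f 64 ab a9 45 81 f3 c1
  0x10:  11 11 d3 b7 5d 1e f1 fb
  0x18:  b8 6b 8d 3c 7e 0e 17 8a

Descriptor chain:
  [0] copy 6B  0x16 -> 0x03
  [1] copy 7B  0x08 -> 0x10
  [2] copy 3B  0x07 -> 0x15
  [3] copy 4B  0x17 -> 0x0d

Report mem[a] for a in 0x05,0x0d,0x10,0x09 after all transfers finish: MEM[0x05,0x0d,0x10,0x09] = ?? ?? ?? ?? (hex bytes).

  after D0: wrote 6B at 0x03 = f1fbb86b8d3c
  after D1: wrote 7B at 0x10 = 3c64aba94581f3
  after D2: wrote 3B at 0x15 = 8d3c64
  after D3: wrote 4B at 0x0d = 64b86b8d
query mem[0x05]=0xb8, mem[0x0d]=0x64, mem[0x10]=0x8d, mem[0x09]=0x64

MEM[0x05,0x0d,0x10,0x09] = b8 64 8d 64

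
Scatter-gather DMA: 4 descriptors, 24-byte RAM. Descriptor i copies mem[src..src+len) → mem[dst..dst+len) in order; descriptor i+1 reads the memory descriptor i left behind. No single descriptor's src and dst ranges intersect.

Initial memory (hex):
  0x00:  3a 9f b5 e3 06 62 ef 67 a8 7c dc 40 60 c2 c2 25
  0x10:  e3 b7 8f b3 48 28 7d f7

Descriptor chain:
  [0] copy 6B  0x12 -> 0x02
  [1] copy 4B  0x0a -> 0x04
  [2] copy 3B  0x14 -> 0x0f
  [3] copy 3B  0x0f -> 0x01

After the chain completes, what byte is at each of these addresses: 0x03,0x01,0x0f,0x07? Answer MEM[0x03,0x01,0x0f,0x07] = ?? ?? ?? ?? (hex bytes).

MEM[0x03,0x01,0x0f,0x07] = 7d 48 48 c2

  after D0: wrote 6B at 0x02 = 8fb348287df7
  after D1: wrote 4B at 0x04 = dc4060c2
  after D2: wrote 3B at 0x0f = 48287d
  after D3: wrote 3B at 0x01 = 48287d
query mem[0x03]=0x7d, mem[0x01]=0x48, mem[0x0f]=0x48, mem[0x07]=0xc2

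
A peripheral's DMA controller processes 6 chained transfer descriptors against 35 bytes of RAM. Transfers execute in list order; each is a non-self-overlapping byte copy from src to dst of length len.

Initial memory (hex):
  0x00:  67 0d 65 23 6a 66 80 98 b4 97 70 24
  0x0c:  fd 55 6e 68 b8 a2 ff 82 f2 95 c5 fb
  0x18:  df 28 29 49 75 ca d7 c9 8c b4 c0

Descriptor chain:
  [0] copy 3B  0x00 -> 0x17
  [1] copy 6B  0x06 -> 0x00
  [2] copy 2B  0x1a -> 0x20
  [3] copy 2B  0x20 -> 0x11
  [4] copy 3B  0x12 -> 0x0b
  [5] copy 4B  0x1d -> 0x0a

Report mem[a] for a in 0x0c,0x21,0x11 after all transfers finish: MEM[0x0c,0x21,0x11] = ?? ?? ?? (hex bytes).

  after D0: wrote 3B at 0x17 = 670d65
  after D1: wrote 6B at 0x00 = 8098b4977024
  after D2: wrote 2B at 0x20 = 2949
  after D3: wrote 2B at 0x11 = 2949
  after D4: wrote 3B at 0x0b = 4982f2
  after D5: wrote 4B at 0x0a = cad7c929
query mem[0x0c]=0xc9, mem[0x21]=0x49, mem[0x11]=0x29

MEM[0x0c,0x21,0x11] = c9 49 29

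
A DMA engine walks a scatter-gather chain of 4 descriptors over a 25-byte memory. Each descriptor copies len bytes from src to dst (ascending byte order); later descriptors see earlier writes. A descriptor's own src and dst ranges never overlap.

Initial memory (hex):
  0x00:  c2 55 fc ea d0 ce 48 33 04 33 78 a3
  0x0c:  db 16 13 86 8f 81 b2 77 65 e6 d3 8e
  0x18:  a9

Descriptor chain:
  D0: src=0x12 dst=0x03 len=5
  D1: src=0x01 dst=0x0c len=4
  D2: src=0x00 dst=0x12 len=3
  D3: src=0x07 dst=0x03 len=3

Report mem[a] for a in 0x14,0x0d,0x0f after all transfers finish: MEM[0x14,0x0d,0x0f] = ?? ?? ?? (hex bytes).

MEM[0x14,0x0d,0x0f] = fc fc 77

[0] 0x12->0x03 len=5 : b2 77 65 e6 d3
[1] 0x01->0x0c len=4 : 55 fc b2 77
[2] 0x00->0x12 len=3 : c2 55 fc
[3] 0x07->0x03 len=3 : d3 04 33
query mem[0x14]=0xfc, mem[0x0d]=0xfc, mem[0x0f]=0x77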